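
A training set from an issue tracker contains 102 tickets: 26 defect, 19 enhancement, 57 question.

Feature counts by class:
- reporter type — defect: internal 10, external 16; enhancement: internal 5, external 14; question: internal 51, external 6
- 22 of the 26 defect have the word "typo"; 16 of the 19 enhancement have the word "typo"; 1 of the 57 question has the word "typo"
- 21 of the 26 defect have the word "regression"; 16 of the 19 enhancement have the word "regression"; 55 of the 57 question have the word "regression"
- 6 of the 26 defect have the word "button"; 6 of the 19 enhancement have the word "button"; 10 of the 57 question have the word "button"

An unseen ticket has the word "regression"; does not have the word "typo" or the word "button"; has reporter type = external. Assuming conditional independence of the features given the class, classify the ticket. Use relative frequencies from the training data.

defect: (26/102) × (16/26) × (4/26) × (21/26) × (20/26) ≈ 0.0149937
enhancement: (19/102) × (14/19) × (3/19) × (16/19) × (13/19) ≈ 0.0124868
question: (57/102) × (6/57) × (56/57) × (55/57) × (47/57) ≈ 0.0459806
Highest score → question.

question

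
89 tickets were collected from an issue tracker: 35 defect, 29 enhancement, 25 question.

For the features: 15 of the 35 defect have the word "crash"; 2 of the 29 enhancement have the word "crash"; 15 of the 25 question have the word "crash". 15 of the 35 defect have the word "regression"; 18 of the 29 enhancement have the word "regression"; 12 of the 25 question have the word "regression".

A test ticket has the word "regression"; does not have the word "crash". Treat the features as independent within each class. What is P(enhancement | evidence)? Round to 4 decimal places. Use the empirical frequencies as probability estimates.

defect: (35/89) × (20/35) × (15/35) ≈ 0.0963082
enhancement: (29/89) × (27/29) × (18/29) ≈ 0.188299
question: (25/89) × (10/25) × (12/25) ≈ 0.0539326
P(enhancement | x) = 0.188299 / 0.3385398 ≈ 0.5562

0.5562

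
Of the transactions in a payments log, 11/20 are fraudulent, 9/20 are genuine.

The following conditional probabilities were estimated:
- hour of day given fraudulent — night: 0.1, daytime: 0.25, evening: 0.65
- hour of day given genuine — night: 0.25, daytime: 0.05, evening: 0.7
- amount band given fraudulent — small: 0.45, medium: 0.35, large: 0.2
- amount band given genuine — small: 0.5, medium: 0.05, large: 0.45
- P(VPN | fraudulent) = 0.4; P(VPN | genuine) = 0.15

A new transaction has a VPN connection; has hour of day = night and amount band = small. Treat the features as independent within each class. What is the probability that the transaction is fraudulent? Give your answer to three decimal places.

0.540

fraudulent: 0.55 × 0.1 × 0.45 × 0.4 = 0.0099
genuine: 0.45 × 0.25 × 0.5 × 0.15 = 0.0084375
P(fraudulent | x) = 0.0099 / 0.0183375 ≈ 0.540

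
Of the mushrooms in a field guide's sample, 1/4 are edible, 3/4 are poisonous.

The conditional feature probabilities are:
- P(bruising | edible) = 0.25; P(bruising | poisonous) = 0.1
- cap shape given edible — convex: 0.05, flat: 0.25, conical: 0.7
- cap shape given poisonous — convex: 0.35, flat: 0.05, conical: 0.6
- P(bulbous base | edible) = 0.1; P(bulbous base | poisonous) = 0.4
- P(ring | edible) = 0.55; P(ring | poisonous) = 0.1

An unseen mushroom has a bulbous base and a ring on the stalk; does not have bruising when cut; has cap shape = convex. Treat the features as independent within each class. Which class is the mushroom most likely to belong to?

poisonous

edible: 0.25 × (1−0.25) × 0.05 × 0.1 × 0.55 = 0.000515625
poisonous: 0.75 × (1−0.1) × 0.35 × 0.4 × 0.1 = 0.00945
Highest score → poisonous.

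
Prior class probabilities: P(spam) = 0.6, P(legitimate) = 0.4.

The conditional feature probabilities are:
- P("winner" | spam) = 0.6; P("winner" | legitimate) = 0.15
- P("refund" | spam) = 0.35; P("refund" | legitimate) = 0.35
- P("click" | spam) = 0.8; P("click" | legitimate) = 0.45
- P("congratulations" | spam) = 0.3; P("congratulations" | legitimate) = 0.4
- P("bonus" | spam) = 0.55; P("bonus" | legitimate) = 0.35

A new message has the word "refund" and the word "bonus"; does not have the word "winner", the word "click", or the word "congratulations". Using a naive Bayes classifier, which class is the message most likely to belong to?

spam: 0.6 × (1−0.6) × 0.35 × (1−0.8) × (1−0.3) × 0.55 = 0.006468
legitimate: 0.4 × (1−0.15) × 0.35 × (1−0.45) × (1−0.4) × 0.35 = 0.0137445
Highest score → legitimate.

legitimate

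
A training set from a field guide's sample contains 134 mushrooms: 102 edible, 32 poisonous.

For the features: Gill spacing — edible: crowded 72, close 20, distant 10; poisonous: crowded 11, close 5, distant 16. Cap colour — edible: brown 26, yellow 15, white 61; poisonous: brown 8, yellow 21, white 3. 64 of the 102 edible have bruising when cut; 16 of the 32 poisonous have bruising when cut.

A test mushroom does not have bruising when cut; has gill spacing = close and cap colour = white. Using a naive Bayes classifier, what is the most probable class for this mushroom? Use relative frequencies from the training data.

edible

edible: (102/134) × (20/102) × (61/102) × (38/102) ≈ 0.0332536
poisonous: (32/134) × (5/32) × (3/32) × (16/32) ≈ 0.00174907
Highest score → edible.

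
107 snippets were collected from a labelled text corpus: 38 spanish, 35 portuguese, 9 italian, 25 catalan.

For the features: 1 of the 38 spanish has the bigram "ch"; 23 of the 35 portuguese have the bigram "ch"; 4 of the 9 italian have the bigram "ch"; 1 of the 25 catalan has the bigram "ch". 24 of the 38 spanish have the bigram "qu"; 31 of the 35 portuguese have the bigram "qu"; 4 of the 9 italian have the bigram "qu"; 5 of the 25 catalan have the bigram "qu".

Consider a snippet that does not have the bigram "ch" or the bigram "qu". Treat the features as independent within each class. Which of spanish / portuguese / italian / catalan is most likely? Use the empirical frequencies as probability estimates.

catalan

spanish: (38/107) × (37/38) × (14/38) ≈ 0.127398
portuguese: (35/107) × (12/35) × (4/35) ≈ 0.0128171
italian: (9/107) × (5/9) × (5/9) ≈ 0.0259605
catalan: (25/107) × (24/25) × (20/25) ≈ 0.179439
Highest score → catalan.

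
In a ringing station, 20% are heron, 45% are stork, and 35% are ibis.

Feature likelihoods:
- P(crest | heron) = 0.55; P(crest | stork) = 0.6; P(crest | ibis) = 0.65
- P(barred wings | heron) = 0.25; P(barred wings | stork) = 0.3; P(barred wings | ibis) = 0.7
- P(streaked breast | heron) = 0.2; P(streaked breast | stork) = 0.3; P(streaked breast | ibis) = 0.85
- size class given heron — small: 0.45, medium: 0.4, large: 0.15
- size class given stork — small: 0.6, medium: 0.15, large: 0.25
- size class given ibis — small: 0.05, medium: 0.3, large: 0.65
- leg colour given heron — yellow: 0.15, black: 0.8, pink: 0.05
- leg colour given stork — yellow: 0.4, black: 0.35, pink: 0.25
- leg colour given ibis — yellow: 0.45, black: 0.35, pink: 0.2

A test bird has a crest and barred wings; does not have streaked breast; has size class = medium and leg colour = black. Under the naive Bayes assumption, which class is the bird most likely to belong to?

heron

heron: 0.2 × 0.55 × 0.25 × (1−0.2) × 0.4 × 0.8 = 0.00704
stork: 0.45 × 0.6 × 0.3 × (1−0.3) × 0.15 × 0.35 = 0.00297675
ibis: 0.35 × 0.65 × 0.7 × (1−0.85) × 0.3 × 0.35 = 0.0025081875
Highest score → heron.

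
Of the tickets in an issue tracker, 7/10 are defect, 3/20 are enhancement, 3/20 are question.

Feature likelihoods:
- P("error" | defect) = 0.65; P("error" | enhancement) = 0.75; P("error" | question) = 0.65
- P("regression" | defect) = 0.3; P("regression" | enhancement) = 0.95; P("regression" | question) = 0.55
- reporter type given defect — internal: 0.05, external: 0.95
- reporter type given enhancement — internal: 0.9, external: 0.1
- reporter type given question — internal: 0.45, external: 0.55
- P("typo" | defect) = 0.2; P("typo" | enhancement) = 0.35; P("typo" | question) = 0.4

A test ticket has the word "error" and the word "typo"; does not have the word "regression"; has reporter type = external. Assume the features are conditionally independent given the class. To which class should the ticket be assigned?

defect

defect: 0.7 × 0.65 × (1−0.3) × 0.95 × 0.2 = 0.060515
enhancement: 0.15 × 0.75 × (1−0.95) × 0.1 × 0.35 = 0.000196875
question: 0.15 × 0.65 × (1−0.55) × 0.55 × 0.4 = 0.0096525
Highest score → defect.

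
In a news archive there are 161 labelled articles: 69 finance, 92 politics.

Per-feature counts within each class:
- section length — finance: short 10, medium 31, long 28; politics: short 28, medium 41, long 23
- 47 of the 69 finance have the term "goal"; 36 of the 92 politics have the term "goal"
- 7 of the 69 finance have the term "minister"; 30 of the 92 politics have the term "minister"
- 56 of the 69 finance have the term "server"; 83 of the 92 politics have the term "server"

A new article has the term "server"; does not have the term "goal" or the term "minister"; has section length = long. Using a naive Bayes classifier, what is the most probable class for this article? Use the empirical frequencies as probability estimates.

finance: (69/161) × (28/69) × (22/69) × (62/69) × (56/69) ≈ 0.0404378
politics: (92/161) × (23/92) × (56/92) × (62/92) × (83/92) ≈ 0.0528684
Highest score → politics.

politics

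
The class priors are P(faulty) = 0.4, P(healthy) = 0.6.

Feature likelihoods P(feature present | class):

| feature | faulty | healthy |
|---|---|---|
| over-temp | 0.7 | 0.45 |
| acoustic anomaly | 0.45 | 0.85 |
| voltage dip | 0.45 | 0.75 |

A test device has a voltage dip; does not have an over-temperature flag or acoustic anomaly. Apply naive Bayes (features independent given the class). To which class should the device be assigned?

healthy

faulty: 0.4 × (1−0.7) × (1−0.45) × 0.45 = 0.0297
healthy: 0.6 × (1−0.45) × (1−0.85) × 0.75 = 0.037125
Highest score → healthy.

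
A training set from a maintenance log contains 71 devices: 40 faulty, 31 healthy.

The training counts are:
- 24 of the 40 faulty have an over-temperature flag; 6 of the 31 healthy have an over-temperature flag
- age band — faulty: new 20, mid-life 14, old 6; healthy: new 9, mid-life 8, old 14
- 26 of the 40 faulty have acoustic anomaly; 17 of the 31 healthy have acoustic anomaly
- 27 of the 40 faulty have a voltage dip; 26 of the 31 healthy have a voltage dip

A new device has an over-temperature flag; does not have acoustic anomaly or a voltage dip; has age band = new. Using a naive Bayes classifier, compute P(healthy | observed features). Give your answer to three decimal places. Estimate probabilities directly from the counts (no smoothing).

0.085

faulty: (40/71) × (24/40) × (20/40) × (14/40) × (13/40) ≈ 0.0192254
healthy: (31/71) × (6/31) × (9/31) × (14/31) × (5/31) ≈ 0.0017871
P(healthy | x) = 0.0017871 / 0.0210125 ≈ 0.085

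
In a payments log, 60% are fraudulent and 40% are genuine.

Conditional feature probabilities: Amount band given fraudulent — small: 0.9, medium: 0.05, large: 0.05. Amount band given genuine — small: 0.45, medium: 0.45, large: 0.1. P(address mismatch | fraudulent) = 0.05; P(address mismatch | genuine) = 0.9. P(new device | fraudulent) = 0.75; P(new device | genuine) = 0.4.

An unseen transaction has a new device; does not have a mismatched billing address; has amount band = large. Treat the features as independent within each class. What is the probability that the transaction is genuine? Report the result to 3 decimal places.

fraudulent: 0.6 × 0.05 × (1−0.05) × 0.75 = 0.021375
genuine: 0.4 × 0.1 × (1−0.9) × 0.4 = 0.0016
P(genuine | x) = 0.0016 / 0.022975 ≈ 0.070

0.070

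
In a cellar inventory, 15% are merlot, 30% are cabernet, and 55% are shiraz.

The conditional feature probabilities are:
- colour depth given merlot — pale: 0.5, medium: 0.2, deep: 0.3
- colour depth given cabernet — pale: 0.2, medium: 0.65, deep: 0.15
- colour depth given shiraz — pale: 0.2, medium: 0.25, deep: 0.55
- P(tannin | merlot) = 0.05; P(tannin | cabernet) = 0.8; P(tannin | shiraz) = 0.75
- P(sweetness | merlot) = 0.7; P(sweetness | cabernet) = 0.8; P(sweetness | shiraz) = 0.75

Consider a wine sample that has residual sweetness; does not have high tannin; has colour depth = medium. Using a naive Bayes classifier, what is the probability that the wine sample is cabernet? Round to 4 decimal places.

merlot: 0.15 × 0.2 × (1−0.05) × 0.7 = 0.01995
cabernet: 0.3 × 0.65 × (1−0.8) × 0.8 = 0.0312
shiraz: 0.55 × 0.25 × (1−0.75) × 0.75 = 0.02578125
P(cabernet | x) = 0.0312 / 0.07693125 ≈ 0.4056

0.4056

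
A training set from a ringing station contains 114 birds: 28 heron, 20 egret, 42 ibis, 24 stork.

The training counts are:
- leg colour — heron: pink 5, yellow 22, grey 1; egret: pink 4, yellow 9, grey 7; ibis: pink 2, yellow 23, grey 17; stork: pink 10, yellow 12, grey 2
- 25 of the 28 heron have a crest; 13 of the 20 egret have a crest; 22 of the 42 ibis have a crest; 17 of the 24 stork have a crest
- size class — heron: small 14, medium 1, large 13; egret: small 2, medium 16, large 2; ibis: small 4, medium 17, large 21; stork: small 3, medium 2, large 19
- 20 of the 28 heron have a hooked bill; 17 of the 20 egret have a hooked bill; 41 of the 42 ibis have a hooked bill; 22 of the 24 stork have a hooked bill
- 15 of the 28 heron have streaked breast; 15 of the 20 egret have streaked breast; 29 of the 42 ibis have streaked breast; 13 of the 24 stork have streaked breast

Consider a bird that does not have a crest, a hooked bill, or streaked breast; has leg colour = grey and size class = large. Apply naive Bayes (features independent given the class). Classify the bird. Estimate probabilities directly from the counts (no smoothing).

heron: (28/114) × (1/28) × (3/28) × (13/28) × (8/28) × (13/28) ≈ 0.0000578843
egret: (20/114) × (7/20) × (7/20) × (2/20) × (3/20) × (5/20) ≈ 0.0000805921
ibis: (42/114) × (17/42) × (20/42) × (21/42) × (1/42) × (13/42) ≈ 0.000261661
stork: (24/114) × (2/24) × (7/24) × (19/24) × (2/24) × (11/24) ≈ 0.000154723
Highest score → ibis.

ibis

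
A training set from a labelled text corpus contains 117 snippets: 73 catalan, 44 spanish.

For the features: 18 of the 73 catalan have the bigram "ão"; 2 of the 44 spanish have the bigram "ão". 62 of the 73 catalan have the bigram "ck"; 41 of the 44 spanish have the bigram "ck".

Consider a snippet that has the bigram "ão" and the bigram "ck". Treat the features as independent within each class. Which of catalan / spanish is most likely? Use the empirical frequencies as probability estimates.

catalan: (73/117) × (18/73) × (62/73) ≈ 0.130664
spanish: (44/117) × (2/44) × (41/44) ≈ 0.0159285
Highest score → catalan.

catalan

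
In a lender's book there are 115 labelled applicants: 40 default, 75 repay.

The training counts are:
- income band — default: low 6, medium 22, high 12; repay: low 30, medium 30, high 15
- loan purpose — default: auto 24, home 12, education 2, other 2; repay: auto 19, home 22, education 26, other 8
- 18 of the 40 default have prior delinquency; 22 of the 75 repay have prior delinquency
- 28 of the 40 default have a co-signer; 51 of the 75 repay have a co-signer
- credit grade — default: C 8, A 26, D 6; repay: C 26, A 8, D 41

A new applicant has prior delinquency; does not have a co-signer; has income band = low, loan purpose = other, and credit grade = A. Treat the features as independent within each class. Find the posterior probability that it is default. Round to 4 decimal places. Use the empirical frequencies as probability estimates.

0.4510

default: (40/115) × (6/40) × (2/40) × (18/40) × (12/40) × (26/40) ≈ 0.000228913
repay: (75/115) × (30/75) × (8/75) × (22/75) × (24/75) × (8/75) ≈ 0.000278607
P(default | x) = 0.000228913 / 0.00050752 ≈ 0.4510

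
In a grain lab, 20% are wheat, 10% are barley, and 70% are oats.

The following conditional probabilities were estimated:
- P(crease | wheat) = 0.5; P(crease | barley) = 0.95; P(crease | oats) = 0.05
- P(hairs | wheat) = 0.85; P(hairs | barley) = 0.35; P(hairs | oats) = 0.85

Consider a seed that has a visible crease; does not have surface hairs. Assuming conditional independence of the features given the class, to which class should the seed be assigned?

wheat: 0.2 × 0.5 × (1−0.85) = 0.015
barley: 0.1 × 0.95 × (1−0.35) = 0.06175
oats: 0.7 × 0.05 × (1−0.85) = 0.00525
Highest score → barley.

barley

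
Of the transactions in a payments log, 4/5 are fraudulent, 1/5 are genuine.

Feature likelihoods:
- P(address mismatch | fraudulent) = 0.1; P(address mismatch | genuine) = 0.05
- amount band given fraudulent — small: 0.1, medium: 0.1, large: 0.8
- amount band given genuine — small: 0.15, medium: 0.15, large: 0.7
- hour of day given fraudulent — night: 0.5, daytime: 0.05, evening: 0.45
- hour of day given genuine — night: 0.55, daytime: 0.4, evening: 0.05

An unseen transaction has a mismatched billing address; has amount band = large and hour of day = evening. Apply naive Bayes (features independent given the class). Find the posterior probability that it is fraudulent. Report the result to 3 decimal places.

fraudulent: 0.8 × 0.1 × 0.8 × 0.45 = 0.0288
genuine: 0.2 × 0.05 × 0.7 × 0.05 = 0.00035
P(fraudulent | x) = 0.0288 / 0.02915 ≈ 0.988

0.988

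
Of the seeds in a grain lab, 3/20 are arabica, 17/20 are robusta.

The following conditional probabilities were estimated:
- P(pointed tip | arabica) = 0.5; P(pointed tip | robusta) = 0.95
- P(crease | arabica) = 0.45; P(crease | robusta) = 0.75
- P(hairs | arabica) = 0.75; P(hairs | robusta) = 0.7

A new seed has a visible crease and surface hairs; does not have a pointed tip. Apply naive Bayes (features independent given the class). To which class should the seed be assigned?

arabica: 0.15 × (1−0.5) × 0.45 × 0.75 = 0.0253125
robusta: 0.85 × (1−0.95) × 0.75 × 0.7 = 0.0223125
Highest score → arabica.

arabica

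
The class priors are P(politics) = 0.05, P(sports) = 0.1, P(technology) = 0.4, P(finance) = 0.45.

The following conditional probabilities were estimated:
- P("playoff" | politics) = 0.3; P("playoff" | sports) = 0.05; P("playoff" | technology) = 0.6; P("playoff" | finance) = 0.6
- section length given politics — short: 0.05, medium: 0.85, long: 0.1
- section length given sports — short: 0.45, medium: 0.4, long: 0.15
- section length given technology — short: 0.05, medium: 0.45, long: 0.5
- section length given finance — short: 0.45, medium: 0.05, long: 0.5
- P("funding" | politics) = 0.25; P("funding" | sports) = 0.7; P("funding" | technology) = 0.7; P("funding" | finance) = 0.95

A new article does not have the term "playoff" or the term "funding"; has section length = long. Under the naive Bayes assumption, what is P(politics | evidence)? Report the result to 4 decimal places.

politics: 0.05 × (1−0.3) × 0.1 × (1−0.25) = 0.002625
sports: 0.1 × (1−0.05) × 0.15 × (1−0.7) = 0.004275
technology: 0.4 × (1−0.6) × 0.5 × (1−0.7) = 0.024
finance: 0.45 × (1−0.6) × 0.5 × (1−0.95) = 0.0045
P(politics | x) = 0.002625 / 0.0354 ≈ 0.0742

0.0742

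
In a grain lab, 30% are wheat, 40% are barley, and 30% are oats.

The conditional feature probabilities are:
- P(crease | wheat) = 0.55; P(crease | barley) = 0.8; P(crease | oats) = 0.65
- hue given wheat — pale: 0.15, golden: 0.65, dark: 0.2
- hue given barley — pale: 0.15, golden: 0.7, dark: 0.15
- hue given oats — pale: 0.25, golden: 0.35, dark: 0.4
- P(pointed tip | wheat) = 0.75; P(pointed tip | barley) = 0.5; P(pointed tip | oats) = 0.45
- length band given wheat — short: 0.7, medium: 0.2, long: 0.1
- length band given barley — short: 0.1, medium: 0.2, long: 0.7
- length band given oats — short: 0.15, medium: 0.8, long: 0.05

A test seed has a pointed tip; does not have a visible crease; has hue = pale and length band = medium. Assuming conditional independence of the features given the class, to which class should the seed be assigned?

wheat: 0.3 × (1−0.55) × 0.15 × 0.75 × 0.2 = 0.0030375
barley: 0.4 × (1−0.8) × 0.15 × 0.5 × 0.2 = 0.0012
oats: 0.3 × (1−0.65) × 0.25 × 0.45 × 0.8 = 0.00945
Highest score → oats.

oats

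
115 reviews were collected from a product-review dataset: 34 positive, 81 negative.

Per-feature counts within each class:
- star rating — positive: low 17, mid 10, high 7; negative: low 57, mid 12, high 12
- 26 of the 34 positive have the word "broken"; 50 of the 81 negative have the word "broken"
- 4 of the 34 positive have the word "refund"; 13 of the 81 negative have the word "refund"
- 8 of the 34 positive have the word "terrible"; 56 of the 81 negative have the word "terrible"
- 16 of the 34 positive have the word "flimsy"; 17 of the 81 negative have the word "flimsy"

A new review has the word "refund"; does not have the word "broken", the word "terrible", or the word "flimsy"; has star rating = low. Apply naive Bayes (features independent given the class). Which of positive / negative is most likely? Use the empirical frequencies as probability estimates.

negative

positive: (34/115) × (17/34) × (8/34) × (4/34) × (26/34) × (18/34) ≈ 0.00165665
negative: (81/115) × (57/81) × (31/81) × (13/81) × (25/81) × (64/81) ≈ 0.00742441
Highest score → negative.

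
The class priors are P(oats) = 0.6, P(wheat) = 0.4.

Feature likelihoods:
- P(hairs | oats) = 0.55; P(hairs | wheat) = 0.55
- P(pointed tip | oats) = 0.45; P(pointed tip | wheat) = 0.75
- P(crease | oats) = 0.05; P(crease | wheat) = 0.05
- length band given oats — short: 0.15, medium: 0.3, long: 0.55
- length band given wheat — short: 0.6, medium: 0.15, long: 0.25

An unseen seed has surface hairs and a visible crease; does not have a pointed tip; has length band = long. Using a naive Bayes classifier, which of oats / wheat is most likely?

oats

oats: 0.6 × 0.55 × (1−0.45) × 0.05 × 0.55 = 0.00499125
wheat: 0.4 × 0.55 × (1−0.75) × 0.05 × 0.25 = 0.0006875
Highest score → oats.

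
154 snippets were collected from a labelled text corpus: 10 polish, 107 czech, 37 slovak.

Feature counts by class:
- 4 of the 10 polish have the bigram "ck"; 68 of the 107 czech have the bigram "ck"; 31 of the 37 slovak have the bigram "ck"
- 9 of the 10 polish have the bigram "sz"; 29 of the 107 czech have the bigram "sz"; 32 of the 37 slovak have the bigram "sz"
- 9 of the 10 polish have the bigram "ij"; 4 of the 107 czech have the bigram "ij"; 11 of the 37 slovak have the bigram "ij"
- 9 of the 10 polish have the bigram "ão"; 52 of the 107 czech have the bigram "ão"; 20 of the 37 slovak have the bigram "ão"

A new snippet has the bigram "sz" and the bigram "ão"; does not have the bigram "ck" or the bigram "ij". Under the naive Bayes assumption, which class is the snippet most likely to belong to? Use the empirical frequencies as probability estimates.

polish: (10/154) × (6/10) × (9/10) × (1/10) × (9/10) ≈ 0.00315584
czech: (107/154) × (39/107) × (29/107) × (103/107) × (52/107) ≈ 0.0321093
slovak: (37/154) × (6/37) × (32/37) × (26/37) × (20/37) ≈ 0.0127991
Highest score → czech.

czech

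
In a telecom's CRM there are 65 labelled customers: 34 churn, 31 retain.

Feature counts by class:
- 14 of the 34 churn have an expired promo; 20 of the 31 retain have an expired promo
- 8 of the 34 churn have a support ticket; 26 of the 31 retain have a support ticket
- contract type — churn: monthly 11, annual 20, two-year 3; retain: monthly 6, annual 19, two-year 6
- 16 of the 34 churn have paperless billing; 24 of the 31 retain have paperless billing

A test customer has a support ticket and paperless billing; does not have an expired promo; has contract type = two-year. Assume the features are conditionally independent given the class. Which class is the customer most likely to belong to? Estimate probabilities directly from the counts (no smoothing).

churn: (34/65) × (20/34) × (8/34) × (3/34) × (16/34) ≈ 0.00300615
retain: (31/65) × (11/31) × (26/31) × (6/31) × (24/31) ≈ 0.0212682
Highest score → retain.

retain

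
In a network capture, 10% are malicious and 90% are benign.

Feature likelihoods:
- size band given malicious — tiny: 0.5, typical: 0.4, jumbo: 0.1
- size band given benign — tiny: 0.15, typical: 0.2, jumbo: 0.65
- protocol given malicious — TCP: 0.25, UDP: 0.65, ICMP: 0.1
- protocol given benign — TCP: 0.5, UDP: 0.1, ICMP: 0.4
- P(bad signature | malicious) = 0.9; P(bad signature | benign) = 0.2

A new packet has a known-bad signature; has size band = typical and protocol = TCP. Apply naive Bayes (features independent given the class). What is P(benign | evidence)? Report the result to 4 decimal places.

malicious: 0.1 × 0.4 × 0.25 × 0.9 = 0.009
benign: 0.9 × 0.2 × 0.5 × 0.2 = 0.018
P(benign | x) = 0.018 / 0.027 ≈ 0.6667

0.6667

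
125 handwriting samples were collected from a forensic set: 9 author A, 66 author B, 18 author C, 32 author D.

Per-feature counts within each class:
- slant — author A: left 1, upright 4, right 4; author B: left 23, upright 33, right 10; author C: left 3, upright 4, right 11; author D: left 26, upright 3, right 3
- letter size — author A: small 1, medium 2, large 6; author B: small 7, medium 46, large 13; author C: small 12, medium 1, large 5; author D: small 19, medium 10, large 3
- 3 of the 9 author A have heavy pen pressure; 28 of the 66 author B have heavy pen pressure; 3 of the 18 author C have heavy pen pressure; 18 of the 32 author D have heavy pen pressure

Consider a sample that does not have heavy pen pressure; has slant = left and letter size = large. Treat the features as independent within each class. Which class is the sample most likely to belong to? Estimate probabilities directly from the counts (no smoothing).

author A: (9/125) × (1/9) × (6/9) × (6/9) ≈ 0.00355556
author B: (66/125) × (23/66) × (13/66) × (38/66) ≈ 0.0208669
author C: (18/125) × (3/18) × (5/18) × (15/18) ≈ 0.00555556
author D: (32/125) × (26/32) × (3/32) × (14/32) = 0.00853125
Highest score → author B.

author B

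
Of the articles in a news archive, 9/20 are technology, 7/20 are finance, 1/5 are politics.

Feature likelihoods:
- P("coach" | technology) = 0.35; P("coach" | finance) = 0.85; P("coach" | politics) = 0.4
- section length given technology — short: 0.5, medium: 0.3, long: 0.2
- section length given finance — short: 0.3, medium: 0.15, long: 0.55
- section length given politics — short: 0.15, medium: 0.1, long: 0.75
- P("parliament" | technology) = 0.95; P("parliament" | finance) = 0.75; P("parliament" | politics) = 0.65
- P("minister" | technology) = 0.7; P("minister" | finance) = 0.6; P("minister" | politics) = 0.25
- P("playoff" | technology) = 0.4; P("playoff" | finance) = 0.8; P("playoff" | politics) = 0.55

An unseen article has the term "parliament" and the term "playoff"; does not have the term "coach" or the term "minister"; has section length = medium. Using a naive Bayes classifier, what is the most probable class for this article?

technology: 0.45 × (1−0.35) × 0.3 × 0.95 × (1−0.7) × 0.4 = 0.0100035
finance: 0.35 × (1−0.85) × 0.15 × 0.75 × (1−0.6) × 0.8 = 0.00189
politics: 0.2 × (1−0.4) × 0.1 × 0.65 × (1−0.25) × 0.55 = 0.0032175
Highest score → technology.

technology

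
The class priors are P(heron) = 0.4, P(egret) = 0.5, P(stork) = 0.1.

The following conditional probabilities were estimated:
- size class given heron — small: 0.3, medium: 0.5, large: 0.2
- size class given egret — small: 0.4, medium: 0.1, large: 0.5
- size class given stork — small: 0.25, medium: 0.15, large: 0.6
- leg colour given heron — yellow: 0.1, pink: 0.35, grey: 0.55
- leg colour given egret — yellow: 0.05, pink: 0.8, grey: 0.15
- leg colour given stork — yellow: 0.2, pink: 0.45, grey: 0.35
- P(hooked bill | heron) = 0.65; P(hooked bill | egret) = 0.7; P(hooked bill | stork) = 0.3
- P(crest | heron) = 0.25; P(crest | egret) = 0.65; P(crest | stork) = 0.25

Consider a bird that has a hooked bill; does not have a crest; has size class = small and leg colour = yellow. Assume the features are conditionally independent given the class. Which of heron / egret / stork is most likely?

heron

heron: 0.4 × 0.3 × 0.1 × 0.65 × (1−0.25) = 0.00585
egret: 0.5 × 0.4 × 0.05 × 0.7 × (1−0.65) = 0.00245
stork: 0.1 × 0.25 × 0.2 × 0.3 × (1−0.25) = 0.001125
Highest score → heron.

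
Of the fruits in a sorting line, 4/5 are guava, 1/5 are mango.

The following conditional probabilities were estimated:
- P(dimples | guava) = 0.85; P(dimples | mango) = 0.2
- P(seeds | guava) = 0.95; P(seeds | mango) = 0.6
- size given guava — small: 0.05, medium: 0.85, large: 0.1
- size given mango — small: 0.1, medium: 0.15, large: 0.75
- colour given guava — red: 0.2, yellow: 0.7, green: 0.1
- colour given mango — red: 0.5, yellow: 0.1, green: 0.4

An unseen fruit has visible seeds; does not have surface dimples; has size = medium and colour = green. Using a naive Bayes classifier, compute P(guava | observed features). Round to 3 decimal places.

0.627

guava: 0.8 × (1−0.85) × 0.95 × 0.85 × 0.1 = 0.00969
mango: 0.2 × (1−0.2) × 0.6 × 0.15 × 0.4 = 0.00576
P(guava | x) = 0.00969 / 0.01545 ≈ 0.627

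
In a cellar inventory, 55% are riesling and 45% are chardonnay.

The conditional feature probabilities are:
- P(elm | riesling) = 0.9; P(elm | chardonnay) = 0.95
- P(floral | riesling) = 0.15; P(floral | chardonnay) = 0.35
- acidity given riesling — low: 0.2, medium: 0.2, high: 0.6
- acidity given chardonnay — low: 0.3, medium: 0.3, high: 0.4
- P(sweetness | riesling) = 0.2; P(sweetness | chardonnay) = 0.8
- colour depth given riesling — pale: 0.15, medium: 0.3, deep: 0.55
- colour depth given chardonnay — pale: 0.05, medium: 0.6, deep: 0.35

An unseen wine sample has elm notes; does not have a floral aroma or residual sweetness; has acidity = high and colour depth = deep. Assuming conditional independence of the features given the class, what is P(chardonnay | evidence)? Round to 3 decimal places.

riesling: 0.55 × 0.9 × (1−0.15) × 0.6 × (1−0.2) × 0.55 = 0.111078
chardonnay: 0.45 × 0.95 × (1−0.35) × 0.4 × (1−0.8) × 0.35 = 0.0077805
P(chardonnay | x) = 0.0077805 / 0.1188585 ≈ 0.065

0.065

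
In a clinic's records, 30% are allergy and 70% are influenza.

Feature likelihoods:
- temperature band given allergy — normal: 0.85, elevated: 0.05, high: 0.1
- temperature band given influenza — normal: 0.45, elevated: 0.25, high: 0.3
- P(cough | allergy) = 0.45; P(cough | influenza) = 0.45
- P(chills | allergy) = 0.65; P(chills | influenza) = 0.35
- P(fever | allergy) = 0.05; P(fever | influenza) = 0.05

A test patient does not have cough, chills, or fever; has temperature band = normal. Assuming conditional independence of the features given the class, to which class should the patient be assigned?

influenza

allergy: 0.3 × 0.85 × (1−0.45) × (1−0.65) × (1−0.05) = 0.046633125
influenza: 0.7 × 0.45 × (1−0.45) × (1−0.35) × (1−0.05) = 0.106981875
Highest score → influenza.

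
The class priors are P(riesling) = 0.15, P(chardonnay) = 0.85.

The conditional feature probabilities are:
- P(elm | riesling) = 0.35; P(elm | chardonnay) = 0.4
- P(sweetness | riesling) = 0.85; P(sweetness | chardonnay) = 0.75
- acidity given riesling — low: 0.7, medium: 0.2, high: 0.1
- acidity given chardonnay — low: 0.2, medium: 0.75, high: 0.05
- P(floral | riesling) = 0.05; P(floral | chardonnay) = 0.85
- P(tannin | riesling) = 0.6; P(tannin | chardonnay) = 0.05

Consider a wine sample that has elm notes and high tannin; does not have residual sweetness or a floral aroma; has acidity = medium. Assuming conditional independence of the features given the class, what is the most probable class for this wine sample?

riesling

riesling: 0.15 × 0.35 × (1−0.85) × 0.2 × (1−0.05) × 0.6 = 0.00089775
chardonnay: 0.85 × 0.4 × (1−0.75) × 0.75 × (1−0.85) × 0.05 = 0.000478125
Highest score → riesling.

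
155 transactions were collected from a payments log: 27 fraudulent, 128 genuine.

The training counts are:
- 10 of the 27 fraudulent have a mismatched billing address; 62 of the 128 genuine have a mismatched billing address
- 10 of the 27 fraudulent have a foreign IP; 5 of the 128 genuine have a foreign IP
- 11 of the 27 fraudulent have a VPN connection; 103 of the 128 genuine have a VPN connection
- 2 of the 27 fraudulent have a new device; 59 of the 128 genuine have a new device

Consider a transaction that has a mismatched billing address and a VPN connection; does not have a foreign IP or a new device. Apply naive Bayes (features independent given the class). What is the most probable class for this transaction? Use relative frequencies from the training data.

fraudulent: (27/155) × (10/27) × (17/27) × (11/27) × (25/27) ≈ 0.0153235
genuine: (128/155) × (62/128) × (123/128) × (103/128) × (69/128) = 0.16673297882080078125
Highest score → genuine.

genuine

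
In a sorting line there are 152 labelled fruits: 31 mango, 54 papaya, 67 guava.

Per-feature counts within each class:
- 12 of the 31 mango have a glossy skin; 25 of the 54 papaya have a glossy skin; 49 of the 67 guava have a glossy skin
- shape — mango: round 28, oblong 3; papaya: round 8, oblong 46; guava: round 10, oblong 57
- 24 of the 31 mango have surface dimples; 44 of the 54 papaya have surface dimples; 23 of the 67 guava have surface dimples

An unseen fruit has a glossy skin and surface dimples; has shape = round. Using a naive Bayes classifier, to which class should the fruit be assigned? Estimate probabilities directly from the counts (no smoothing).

mango: (31/152) × (12/31) × (28/31) × (24/31) ≈ 0.0552057
papaya: (54/152) × (25/54) × (8/54) × (44/54) ≈ 0.0198542
guava: (67/152) × (49/67) × (10/67) × (23/67) ≈ 0.016517
Highest score → mango.

mango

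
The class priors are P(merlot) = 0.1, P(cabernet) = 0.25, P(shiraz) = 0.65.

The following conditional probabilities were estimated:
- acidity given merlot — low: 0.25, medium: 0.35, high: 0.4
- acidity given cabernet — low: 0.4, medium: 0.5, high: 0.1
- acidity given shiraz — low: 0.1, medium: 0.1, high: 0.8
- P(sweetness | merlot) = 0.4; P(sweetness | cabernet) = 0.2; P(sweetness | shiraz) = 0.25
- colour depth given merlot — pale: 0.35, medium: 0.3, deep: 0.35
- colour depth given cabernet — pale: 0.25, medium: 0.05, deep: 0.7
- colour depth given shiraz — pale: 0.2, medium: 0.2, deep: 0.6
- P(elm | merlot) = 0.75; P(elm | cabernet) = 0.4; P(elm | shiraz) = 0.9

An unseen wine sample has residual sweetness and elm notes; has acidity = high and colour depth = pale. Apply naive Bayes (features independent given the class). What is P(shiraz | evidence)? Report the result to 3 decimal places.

0.833

merlot: 0.1 × 0.4 × 0.4 × 0.35 × 0.75 = 0.0042
cabernet: 0.25 × 0.1 × 0.2 × 0.25 × 0.4 = 0.0005
shiraz: 0.65 × 0.8 × 0.25 × 0.2 × 0.9 = 0.0234
P(shiraz | x) = 0.0234 / 0.0281 ≈ 0.833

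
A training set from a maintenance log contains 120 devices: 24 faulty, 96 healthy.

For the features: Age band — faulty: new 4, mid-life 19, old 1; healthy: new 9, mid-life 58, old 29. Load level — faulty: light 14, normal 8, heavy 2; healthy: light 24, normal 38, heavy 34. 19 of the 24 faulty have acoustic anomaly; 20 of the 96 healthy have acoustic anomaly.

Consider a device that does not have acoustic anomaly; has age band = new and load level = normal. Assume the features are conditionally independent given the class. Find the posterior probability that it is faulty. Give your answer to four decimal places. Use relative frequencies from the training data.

faulty: (24/120) × (4/24) × (8/24) × (5/24) ≈ 0.00231481
healthy: (96/120) × (9/96) × (38/96) × (76/96) ≈ 0.0235026
P(faulty | x) = 0.00231481 / 0.02581741 ≈ 0.0897

0.0897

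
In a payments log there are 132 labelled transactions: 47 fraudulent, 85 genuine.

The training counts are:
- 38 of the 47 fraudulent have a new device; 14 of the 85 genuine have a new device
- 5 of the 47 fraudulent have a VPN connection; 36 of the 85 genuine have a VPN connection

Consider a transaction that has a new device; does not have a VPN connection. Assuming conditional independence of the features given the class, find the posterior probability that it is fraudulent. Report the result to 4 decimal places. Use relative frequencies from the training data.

fraudulent: (47/132) × (38/47) × (42/47) ≈ 0.257253
genuine: (85/132) × (14/85) × (49/85) ≈ 0.0611408
P(fraudulent | x) = 0.257253 / 0.3183938 ≈ 0.8080

0.8080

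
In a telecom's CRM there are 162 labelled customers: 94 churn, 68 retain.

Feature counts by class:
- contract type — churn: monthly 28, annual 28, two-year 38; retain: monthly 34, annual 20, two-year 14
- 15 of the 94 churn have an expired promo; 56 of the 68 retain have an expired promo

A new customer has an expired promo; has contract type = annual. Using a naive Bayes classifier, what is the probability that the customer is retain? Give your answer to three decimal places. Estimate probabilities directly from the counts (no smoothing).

0.787

churn: (94/162) × (28/94) × (15/94) ≈ 0.0275808
retain: (68/162) × (20/68) × (56/68) ≈ 0.10167
P(retain | x) = 0.10167 / 0.1292508 ≈ 0.787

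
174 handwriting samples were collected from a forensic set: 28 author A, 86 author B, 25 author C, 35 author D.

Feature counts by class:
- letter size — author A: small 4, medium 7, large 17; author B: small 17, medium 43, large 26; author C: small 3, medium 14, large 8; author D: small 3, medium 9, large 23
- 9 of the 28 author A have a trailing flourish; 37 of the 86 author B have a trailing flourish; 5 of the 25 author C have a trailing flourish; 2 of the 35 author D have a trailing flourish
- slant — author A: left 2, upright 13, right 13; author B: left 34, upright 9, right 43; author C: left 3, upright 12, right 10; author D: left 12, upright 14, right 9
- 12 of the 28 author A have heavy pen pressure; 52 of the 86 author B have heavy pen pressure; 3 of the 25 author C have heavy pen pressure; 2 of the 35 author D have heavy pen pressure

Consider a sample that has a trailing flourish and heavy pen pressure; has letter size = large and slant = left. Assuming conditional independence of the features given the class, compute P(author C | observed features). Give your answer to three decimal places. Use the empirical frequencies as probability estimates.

0.008

author A: (28/174) × (17/28) × (9/28) × (2/28) × (12/28) ≈ 0.000961345
author B: (86/174) × (26/86) × (37/86) × (34/86) × (52/86) ≈ 0.0153678
author C: (25/174) × (8/25) × (5/25) × (3/25) × (3/25) ≈ 0.000132414
author D: (35/174) × (23/35) × (2/35) × (12/35) × (2/35) ≈ 0.000147984
P(author C | x) = 0.000132414 / 0.016609543 ≈ 0.008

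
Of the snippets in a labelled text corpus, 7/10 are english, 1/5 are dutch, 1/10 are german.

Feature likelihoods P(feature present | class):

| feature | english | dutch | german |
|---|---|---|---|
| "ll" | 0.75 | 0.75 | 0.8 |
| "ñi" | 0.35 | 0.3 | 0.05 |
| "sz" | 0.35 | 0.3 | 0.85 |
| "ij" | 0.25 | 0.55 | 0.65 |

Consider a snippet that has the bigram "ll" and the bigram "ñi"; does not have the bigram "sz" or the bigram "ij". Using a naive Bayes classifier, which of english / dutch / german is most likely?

english: 0.7 × 0.75 × 0.35 × (1−0.35) × (1−0.25) = 0.089578125
dutch: 0.2 × 0.75 × 0.3 × (1−0.3) × (1−0.55) = 0.014175
german: 0.1 × 0.8 × 0.05 × (1−0.85) × (1−0.65) = 0.00021
Highest score → english.

english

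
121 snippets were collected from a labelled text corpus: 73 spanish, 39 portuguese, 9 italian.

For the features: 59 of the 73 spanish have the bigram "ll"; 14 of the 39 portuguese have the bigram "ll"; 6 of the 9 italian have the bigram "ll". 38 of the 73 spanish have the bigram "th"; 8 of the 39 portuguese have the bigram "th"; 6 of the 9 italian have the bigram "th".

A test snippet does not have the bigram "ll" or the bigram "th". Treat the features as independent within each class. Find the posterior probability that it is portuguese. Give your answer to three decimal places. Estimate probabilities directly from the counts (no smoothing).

0.720

spanish: (73/121) × (14/73) × (35/73) ≈ 0.0554738
portuguese: (39/121) × (25/39) × (31/39) ≈ 0.16423
italian: (9/121) × (3/9) × (3/9) ≈ 0.00826446
P(portuguese | x) = 0.16423 / 0.22796826 ≈ 0.720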